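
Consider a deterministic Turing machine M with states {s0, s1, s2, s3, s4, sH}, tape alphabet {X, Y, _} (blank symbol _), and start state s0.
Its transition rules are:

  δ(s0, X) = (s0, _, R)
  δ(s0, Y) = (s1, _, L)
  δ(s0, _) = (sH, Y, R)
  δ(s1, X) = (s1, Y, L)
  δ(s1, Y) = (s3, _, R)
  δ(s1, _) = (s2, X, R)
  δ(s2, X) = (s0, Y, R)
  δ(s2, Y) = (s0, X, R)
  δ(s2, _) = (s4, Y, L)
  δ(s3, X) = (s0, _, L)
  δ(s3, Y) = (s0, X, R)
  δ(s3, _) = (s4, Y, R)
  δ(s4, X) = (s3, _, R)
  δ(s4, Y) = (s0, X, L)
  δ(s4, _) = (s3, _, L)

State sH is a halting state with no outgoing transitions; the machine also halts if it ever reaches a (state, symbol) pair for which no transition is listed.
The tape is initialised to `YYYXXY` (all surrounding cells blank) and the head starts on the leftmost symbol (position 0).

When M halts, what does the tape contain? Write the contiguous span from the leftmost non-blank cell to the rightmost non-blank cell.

XXYYXXY

state=s0 head=0 tape=_[Y]YYXXY   (s0,Y)→(s1,_,L)
state=s1 head=-1 tape=[_]_YYXXY   (s1,_)→(s2,X,R)
state=s2 head=0 tape=X[_]YYXXY   (s2,_)→(s4,Y,L)
state=s4 head=-1 tape=[X]YYYXXY   (s4,X)→(s3,_,R)
state=s3 head=0 tape=_[Y]YYXXY   (s3,Y)→(s0,X,R)
state=s0 head=1 tape=_X[Y]YXXY   (s0,Y)→(s1,_,L)
state=s1 head=0 tape=_[X]_YXXY   (s1,X)→(s1,Y,L)
state=s1 head=-1 tape=[_]Y_YXXY   (s1,_)→(s2,X,R)
state=s2 head=0 tape=X[Y]_YXXY   (s2,Y)→(s0,X,R)
state=s0 head=1 tape=XX[_]YXXY   (s0,_)→(sH,Y,R)
state=sH head=2 tape=XXY[Y]XXY
The non-blank tape span at halt is XXYYXXY.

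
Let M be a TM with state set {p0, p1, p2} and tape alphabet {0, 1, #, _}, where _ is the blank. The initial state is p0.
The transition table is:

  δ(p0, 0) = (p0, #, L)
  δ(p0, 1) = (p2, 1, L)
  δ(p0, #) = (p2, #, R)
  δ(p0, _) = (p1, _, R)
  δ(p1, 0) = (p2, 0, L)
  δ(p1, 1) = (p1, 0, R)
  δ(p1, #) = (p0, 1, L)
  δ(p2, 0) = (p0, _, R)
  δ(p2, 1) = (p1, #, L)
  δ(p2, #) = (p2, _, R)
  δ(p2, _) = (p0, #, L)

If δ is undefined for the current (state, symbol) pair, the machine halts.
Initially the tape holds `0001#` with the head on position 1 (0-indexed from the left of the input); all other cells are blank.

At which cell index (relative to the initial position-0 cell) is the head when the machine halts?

5

state=p0 head=1 tape=_0[0]01#_   (p0,0)→(p0,#,L)
state=p0 head=0 tape=_[0]#01#_   (p0,0)→(p0,#,L)
state=p0 head=-1 tape=[_]##01#_   (p0,_)→(p1,_,R)
state=p1 head=0 tape=_[#]#01#_   (p1,#)→(p0,1,L)
state=p0 head=-1 tape=[_]1#01#_   (p0,_)→(p1,_,R)
state=p1 head=0 tape=_[1]#01#_   (p1,1)→(p1,0,R)
state=p1 head=1 tape=_0[#]01#_   (p1,#)→(p0,1,L)
state=p0 head=0 tape=_[0]101#_   (p0,0)→(p0,#,L)
state=p0 head=-1 tape=[_]#101#_   (p0,_)→(p1,_,R)
state=p1 head=0 tape=_[#]101#_   (p1,#)→(p0,1,L)
state=p0 head=-1 tape=[_]1101#_   (p0,_)→(p1,_,R)
state=p1 head=0 tape=_[1]101#_   (p1,1)→(p1,0,R)
state=p1 head=1 tape=_0[1]01#_   (p1,1)→(p1,0,R)
state=p1 head=2 tape=_00[0]1#_   (p1,0)→(p2,0,L)
state=p2 head=1 tape=_0[0]01#_   (p2,0)→(p0,_,R)
state=p0 head=2 tape=_0_[0]1#_   (p0,0)→(p0,#,L)
state=p0 head=1 tape=_0[_]#1#_   (p0,_)→(p1,_,R)
state=p1 head=2 tape=_0_[#]1#_   (p1,#)→(p0,1,L)
state=p0 head=1 tape=_0[_]11#_   (p0,_)→(p1,_,R)
state=p1 head=2 tape=_0_[1]1#_   (p1,1)→(p1,0,R)
state=p1 head=3 tape=_0_0[1]#_   (p1,1)→(p1,0,R)
state=p1 head=4 tape=_0_00[#]_   (p1,#)→(p0,1,L)
state=p0 head=3 tape=_0_0[0]1_   (p0,0)→(p0,#,L)
state=p0 head=2 tape=_0_[0]#1_   (p0,0)→(p0,#,L)
state=p0 head=1 tape=_0[_]##1_   (p0,_)→(p1,_,R)
state=p1 head=2 tape=_0_[#]#1_   (p1,#)→(p0,1,L)
state=p0 head=1 tape=_0[_]1#1_   (p0,_)→(p1,_,R)
state=p1 head=2 tape=_0_[1]#1_   (p1,1)→(p1,0,R)
state=p1 head=3 tape=_0_0[#]1_   (p1,#)→(p0,1,L)
state=p0 head=2 tape=_0_[0]11_   (p0,0)→(p0,#,L)
state=p0 head=1 tape=_0[_]#11_   (p0,_)→(p1,_,R)
state=p1 head=2 tape=_0_[#]11_   (p1,#)→(p0,1,L)
state=p0 head=1 tape=_0[_]111_   (p0,_)→(p1,_,R)
state=p1 head=2 tape=_0_[1]11_   (p1,1)→(p1,0,R)
state=p1 head=3 tape=_0_0[1]1_   (p1,1)→(p1,0,R)
state=p1 head=4 tape=_0_00[1]_   (p1,1)→(p1,0,R)
state=p1 head=5 tape=_0_000[_]
At halt the head is at cell 5.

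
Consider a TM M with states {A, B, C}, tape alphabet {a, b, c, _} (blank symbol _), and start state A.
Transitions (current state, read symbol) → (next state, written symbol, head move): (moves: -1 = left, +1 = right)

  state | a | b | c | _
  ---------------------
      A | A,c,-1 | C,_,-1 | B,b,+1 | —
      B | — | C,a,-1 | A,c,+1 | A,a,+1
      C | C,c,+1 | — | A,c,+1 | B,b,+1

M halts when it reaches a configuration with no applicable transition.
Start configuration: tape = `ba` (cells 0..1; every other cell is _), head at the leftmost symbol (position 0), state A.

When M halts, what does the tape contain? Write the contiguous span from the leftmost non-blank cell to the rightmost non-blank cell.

babc

state=A head=0 tape=__[b]a_   (A,b)→(C,_,-1)
state=C head=-1 tape=_[_]_a_   (C,_)→(B,b,+1)
state=B head=0 tape=_b[_]a_   (B,_)→(A,a,+1)
state=A head=1 tape=_ba[a]_   (A,a)→(A,c,-1)
state=A head=0 tape=_b[a]c_   (A,a)→(A,c,-1)
state=A head=-1 tape=_[b]cc_   (A,b)→(C,_,-1)
state=C head=-2 tape=[_]_cc_   (C,_)→(B,b,+1)
state=B head=-1 tape=b[_]cc_   (B,_)→(A,a,+1)
state=A head=0 tape=ba[c]c_   (A,c)→(B,b,+1)
state=B head=1 tape=bab[c]_   (B,c)→(A,c,+1)
state=A head=2 tape=babc[_]
The non-blank tape span at halt is babc.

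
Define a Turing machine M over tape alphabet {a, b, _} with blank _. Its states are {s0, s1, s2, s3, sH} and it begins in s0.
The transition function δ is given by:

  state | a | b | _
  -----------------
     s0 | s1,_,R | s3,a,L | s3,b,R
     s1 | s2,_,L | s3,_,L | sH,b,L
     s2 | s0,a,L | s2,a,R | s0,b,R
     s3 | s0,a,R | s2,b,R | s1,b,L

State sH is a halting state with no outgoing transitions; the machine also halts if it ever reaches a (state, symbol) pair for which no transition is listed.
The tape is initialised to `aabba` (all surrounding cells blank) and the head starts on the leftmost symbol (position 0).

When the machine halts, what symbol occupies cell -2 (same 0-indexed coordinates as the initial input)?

b

state=s0 head=0 tape=___[a]abba_   (s0,a)→(s1,_,R)
state=s1 head=1 tape=____[a]bba_   (s1,a)→(s2,_,L)
state=s2 head=0 tape=___[_]_bba_   (s2,_)→(s0,b,R)
state=s0 head=1 tape=___b[_]bba_   (s0,_)→(s3,b,R)
state=s3 head=2 tape=___bb[b]ba_   (s3,b)→(s2,b,R)
state=s2 head=3 tape=___bbb[b]a_   (s2,b)→(s2,a,R)
state=s2 head=4 tape=___bbba[a]_   (s2,a)→(s0,a,L)
state=s0 head=3 tape=___bbb[a]a_   (s0,a)→(s1,_,R)
state=s1 head=4 tape=___bbb_[a]_   (s1,a)→(s2,_,L)
state=s2 head=3 tape=___bbb[_]__   (s2,_)→(s0,b,R)
state=s0 head=4 tape=___bbbb[_]_   (s0,_)→(s3,b,R)
state=s3 head=5 tape=___bbbbb[_]   (s3,_)→(s1,b,L)
state=s1 head=4 tape=___bbbb[b]b   (s1,b)→(s3,_,L)
state=s3 head=3 tape=___bbb[b]_b   (s3,b)→(s2,b,R)
state=s2 head=4 tape=___bbbb[_]b   (s2,_)→(s0,b,R)
state=s0 head=5 tape=___bbbbb[b]   (s0,b)→(s3,a,L)
state=s3 head=4 tape=___bbbb[b]a   (s3,b)→(s2,b,R)
state=s2 head=5 tape=___bbbbb[a]   (s2,a)→(s0,a,L)
state=s0 head=4 tape=___bbbb[b]a   (s0,b)→(s3,a,L)
state=s3 head=3 tape=___bbb[b]aa   (s3,b)→(s2,b,R)
state=s2 head=4 tape=___bbbb[a]a   (s2,a)→(s0,a,L)
state=s0 head=3 tape=___bbb[b]aa   (s0,b)→(s3,a,L)
state=s3 head=2 tape=___bb[b]aaa   (s3,b)→(s2,b,R)
state=s2 head=3 tape=___bbb[a]aa   (s2,a)→(s0,a,L)
state=s0 head=2 tape=___bb[b]aaa   (s0,b)→(s3,a,L)
state=s3 head=1 tape=___b[b]aaaa   (s3,b)→(s2,b,R)
state=s2 head=2 tape=___bb[a]aaa   (s2,a)→(s0,a,L)
state=s0 head=1 tape=___b[b]aaaa   (s0,b)→(s3,a,L)
state=s3 head=0 tape=___[b]aaaaa   (s3,b)→(s2,b,R)
state=s2 head=1 tape=___b[a]aaaa   (s2,a)→(s0,a,L)
state=s0 head=0 tape=___[b]aaaaa   (s0,b)→(s3,a,L)
state=s3 head=-1 tape=__[_]aaaaaa   (s3,_)→(s1,b,L)
state=s1 head=-2 tape=_[_]baaaaaa   (s1,_)→(sH,b,L)
state=sH head=-3 tape=[_]bbaaaaaa
Cell -2 holds b when M halts.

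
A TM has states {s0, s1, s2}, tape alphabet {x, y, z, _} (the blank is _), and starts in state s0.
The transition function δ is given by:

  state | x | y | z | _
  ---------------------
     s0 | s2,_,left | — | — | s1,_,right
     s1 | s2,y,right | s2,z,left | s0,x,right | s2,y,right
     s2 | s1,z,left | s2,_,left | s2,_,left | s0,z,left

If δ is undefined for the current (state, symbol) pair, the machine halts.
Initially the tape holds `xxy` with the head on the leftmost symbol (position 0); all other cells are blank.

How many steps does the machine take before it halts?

18

state=s0 head=0 tape=___[x]xy_   (s0,x)→(s2,_,left)
state=s2 head=-1 tape=__[_]_xy_   (s2,_)→(s0,z,left)
state=s0 head=-2 tape=_[_]z_xy_   (s0,_)→(s1,_,right)
state=s1 head=-1 tape=__[z]_xy_   (s1,z)→(s0,x,right)
state=s0 head=0 tape=__x[_]xy_   (s0,_)→(s1,_,right)
state=s1 head=1 tape=__x_[x]y_   (s1,x)→(s2,y,right)
state=s2 head=2 tape=__x_y[y]_   (s2,y)→(s2,_,left)
state=s2 head=1 tape=__x_[y]__   (s2,y)→(s2,_,left)
state=s2 head=0 tape=__x[_]___   (s2,_)→(s0,z,left)
state=s0 head=-1 tape=__[x]z___   (s0,x)→(s2,_,left)
state=s2 head=-2 tape=_[_]_z___   (s2,_)→(s0,z,left)
state=s0 head=-3 tape=[_]z_z___   (s0,_)→(s1,_,right)
state=s1 head=-2 tape=_[z]_z___   (s1,z)→(s0,x,right)
state=s0 head=-1 tape=_x[_]z___   (s0,_)→(s1,_,right)
state=s1 head=0 tape=_x_[z]___   (s1,z)→(s0,x,right)
state=s0 head=1 tape=_x_x[_]__   (s0,_)→(s1,_,right)
state=s1 head=2 tape=_x_x_[_]_   (s1,_)→(s2,y,right)
state=s2 head=3 tape=_x_x_y[_]   (s2,_)→(s0,z,left)
state=s0 head=2 tape=_x_x_[y]z
M halts after 18 transitions.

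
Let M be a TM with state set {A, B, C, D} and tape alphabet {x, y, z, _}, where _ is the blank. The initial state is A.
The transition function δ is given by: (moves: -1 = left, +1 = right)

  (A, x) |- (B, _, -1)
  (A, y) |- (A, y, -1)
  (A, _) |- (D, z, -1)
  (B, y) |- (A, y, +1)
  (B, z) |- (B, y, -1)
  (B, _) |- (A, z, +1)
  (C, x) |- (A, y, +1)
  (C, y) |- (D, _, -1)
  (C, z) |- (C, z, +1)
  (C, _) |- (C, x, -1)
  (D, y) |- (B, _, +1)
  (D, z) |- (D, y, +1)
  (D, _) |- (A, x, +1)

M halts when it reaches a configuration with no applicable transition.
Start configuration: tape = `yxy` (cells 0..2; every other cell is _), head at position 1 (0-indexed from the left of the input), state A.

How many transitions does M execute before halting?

7

A | y[x]y   read x → write _, move -1, go to B
B | [y]_y   read y → write y, move +1, go to A
A | y[_]y   read _ → write z, move -1, go to D
D | [y]zy   read y → write _, move +1, go to B
B | _[z]y   read z → write y, move -1, go to B
B | [_]yy   read _ → write z, move +1, go to A
A | z[y]y   read y → write y, move -1, go to A
A | [z]yy
M halts after 7 transitions.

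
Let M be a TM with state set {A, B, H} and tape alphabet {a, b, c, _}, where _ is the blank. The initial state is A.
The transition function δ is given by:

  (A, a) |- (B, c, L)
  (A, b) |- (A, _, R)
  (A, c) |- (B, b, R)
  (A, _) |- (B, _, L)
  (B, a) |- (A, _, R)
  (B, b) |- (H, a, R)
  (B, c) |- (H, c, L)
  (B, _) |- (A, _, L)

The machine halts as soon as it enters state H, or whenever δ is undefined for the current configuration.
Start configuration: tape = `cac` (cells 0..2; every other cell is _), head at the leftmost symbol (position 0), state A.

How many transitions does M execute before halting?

state=A head=0 tape=[c]ac_   (A,c)→(B,b,R)
state=B head=1 tape=b[a]c_   (B,a)→(A,_,R)
state=A head=2 tape=b_[c]_   (A,c)→(B,b,R)
state=B head=3 tape=b_b[_]   (B,_)→(A,_,L)
state=A head=2 tape=b_[b]_   (A,b)→(A,_,R)
state=A head=3 tape=b__[_]   (A,_)→(B,_,L)
state=B head=2 tape=b_[_]_   (B,_)→(A,_,L)
state=A head=1 tape=b[_]__   (A,_)→(B,_,L)
state=B head=0 tape=[b]___   (B,b)→(H,a,R)
state=H head=1 tape=a[_]__
M halts after 9 transitions.

9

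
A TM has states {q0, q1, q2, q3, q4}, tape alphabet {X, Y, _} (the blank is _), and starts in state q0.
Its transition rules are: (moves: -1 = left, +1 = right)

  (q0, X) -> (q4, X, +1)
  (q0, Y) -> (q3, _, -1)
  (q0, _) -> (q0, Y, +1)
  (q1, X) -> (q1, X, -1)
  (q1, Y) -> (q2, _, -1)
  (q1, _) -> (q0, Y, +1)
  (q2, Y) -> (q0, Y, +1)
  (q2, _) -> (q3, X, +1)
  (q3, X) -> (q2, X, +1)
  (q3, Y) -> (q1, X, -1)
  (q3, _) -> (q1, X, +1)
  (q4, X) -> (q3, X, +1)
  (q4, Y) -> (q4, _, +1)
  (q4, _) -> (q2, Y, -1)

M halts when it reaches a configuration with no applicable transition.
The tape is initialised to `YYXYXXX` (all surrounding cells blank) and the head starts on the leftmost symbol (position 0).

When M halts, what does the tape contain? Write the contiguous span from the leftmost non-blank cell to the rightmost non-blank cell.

state=q0 head=0 tape=____[Y]YXYXXX   (q0,Y)→(q3,_,-1)
state=q3 head=-1 tape=___[_]_YXYXXX   (q3,_)→(q1,X,+1)
state=q1 head=0 tape=___X[_]YXYXXX   (q1,_)→(q0,Y,+1)
state=q0 head=1 tape=___XY[Y]XYXXX   (q0,Y)→(q3,_,-1)
state=q3 head=0 tape=___X[Y]_XYXXX   (q3,Y)→(q1,X,-1)
state=q1 head=-1 tape=___[X]X_XYXXX   (q1,X)→(q1,X,-1)
state=q1 head=-2 tape=__[_]XX_XYXXX   (q1,_)→(q0,Y,+1)
state=q0 head=-1 tape=__Y[X]X_XYXXX   (q0,X)→(q4,X,+1)
state=q4 head=0 tape=__YX[X]_XYXXX   (q4,X)→(q3,X,+1)
state=q3 head=1 tape=__YXX[_]XYXXX   (q3,_)→(q1,X,+1)
state=q1 head=2 tape=__YXXX[X]YXXX   (q1,X)→(q1,X,-1)
state=q1 head=1 tape=__YXX[X]XYXXX   (q1,X)→(q1,X,-1)
state=q1 head=0 tape=__YX[X]XXYXXX   (q1,X)→(q1,X,-1)
state=q1 head=-1 tape=__Y[X]XXXYXXX   (q1,X)→(q1,X,-1)
state=q1 head=-2 tape=__[Y]XXXXYXXX   (q1,Y)→(q2,_,-1)
state=q2 head=-3 tape=_[_]_XXXXYXXX   (q2,_)→(q3,X,+1)
state=q3 head=-2 tape=_X[_]XXXXYXXX   (q3,_)→(q1,X,+1)
state=q1 head=-1 tape=_XX[X]XXXYXXX   (q1,X)→(q1,X,-1)
state=q1 head=-2 tape=_X[X]XXXXYXXX   (q1,X)→(q1,X,-1)
state=q1 head=-3 tape=_[X]XXXXXYXXX   (q1,X)→(q1,X,-1)
state=q1 head=-4 tape=[_]XXXXXXYXXX   (q1,_)→(q0,Y,+1)
state=q0 head=-3 tape=Y[X]XXXXXYXXX   (q0,X)→(q4,X,+1)
state=q4 head=-2 tape=YX[X]XXXXYXXX   (q4,X)→(q3,X,+1)
state=q3 head=-1 tape=YXX[X]XXXYXXX   (q3,X)→(q2,X,+1)
state=q2 head=0 tape=YXXX[X]XXYXXX
The non-blank tape span at halt is YXXXXXXYXXX.

YXXXXXXYXXX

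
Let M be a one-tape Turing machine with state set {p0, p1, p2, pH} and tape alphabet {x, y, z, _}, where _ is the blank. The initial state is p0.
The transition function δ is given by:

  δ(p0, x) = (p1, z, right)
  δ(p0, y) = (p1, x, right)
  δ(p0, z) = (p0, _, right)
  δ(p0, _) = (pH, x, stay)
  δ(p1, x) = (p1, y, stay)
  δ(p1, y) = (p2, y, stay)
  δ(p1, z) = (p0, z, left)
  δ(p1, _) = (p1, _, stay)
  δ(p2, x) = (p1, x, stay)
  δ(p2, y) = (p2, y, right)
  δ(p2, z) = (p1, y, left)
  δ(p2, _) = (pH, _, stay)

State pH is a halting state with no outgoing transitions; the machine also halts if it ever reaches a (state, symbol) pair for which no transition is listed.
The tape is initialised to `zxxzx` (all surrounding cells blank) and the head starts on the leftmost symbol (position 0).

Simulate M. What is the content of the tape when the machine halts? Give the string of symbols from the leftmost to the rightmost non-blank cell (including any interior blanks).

zyyy

state=p0 head=0 tape=[z]xxzx_   (p0,z)→(p0,_,right)
state=p0 head=1 tape=_[x]xzx_   (p0,x)→(p1,z,right)
state=p1 head=2 tape=_z[x]zx_   (p1,x)→(p1,y,stay)
state=p1 head=2 tape=_z[y]zx_   (p1,y)→(p2,y,stay)
state=p2 head=2 tape=_z[y]zx_   (p2,y)→(p2,y,right)
state=p2 head=3 tape=_zy[z]x_   (p2,z)→(p1,y,left)
state=p1 head=2 tape=_z[y]yx_   (p1,y)→(p2,y,stay)
state=p2 head=2 tape=_z[y]yx_   (p2,y)→(p2,y,right)
state=p2 head=3 tape=_zy[y]x_   (p2,y)→(p2,y,right)
state=p2 head=4 tape=_zyy[x]_   (p2,x)→(p1,x,stay)
state=p1 head=4 tape=_zyy[x]_   (p1,x)→(p1,y,stay)
state=p1 head=4 tape=_zyy[y]_   (p1,y)→(p2,y,stay)
state=p2 head=4 tape=_zyy[y]_   (p2,y)→(p2,y,right)
state=p2 head=5 tape=_zyyy[_]   (p2,_)→(pH,_,stay)
state=pH head=5 tape=_zyyy[_]
The non-blank tape span at halt is zyyy.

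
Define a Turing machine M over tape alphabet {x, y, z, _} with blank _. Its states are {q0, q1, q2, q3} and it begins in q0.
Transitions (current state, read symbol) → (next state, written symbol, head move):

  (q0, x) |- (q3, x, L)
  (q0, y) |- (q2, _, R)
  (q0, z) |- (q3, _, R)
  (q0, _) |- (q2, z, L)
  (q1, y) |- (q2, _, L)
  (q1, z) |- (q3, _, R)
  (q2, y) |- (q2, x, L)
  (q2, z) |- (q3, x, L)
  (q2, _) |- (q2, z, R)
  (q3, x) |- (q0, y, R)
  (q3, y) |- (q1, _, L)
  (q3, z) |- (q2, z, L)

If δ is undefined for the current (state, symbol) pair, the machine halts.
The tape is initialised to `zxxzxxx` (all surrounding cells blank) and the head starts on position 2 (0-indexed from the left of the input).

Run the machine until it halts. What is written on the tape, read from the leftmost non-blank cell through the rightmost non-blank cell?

q0 | zx[x]zxxx   read x → write x, move L, go to q3
q3 | z[x]xzxxx   read x → write y, move R, go to q0
q0 | zy[x]zxxx   read x → write x, move L, go to q3
q3 | z[y]xzxxx   read y → write _, move L, go to q1
q1 | [z]_xzxxx   read z → write _, move R, go to q3
q3 | _[_]xzxxx
The non-blank tape span at halt is xzxxx.

xzxxx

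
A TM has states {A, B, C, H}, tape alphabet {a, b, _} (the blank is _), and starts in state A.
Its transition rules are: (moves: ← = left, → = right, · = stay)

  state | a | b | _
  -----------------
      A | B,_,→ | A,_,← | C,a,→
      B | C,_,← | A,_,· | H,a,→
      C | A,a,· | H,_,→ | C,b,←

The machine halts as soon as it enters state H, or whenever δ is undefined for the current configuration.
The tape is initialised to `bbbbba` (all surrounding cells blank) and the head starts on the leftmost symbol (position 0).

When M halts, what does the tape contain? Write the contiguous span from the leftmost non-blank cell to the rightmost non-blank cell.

a_bbba

A | _[b]bbbba   read b → write _, move ←, go to A
A | [_]_bbbba   read _ → write a, move →, go to C
C | a[_]bbbba   read _ → write b, move ←, go to C
C | [a]bbbbba   read a → write a, move ·, go to A
A | [a]bbbbba   read a → write _, move →, go to B
B | _[b]bbbba   read b → write _, move ·, go to A
A | _[_]bbbba   read _ → write a, move →, go to C
C | _a[b]bbba   read b → write _, move →, go to H
H | _a_[b]bba
The non-blank tape span at halt is a_bbba.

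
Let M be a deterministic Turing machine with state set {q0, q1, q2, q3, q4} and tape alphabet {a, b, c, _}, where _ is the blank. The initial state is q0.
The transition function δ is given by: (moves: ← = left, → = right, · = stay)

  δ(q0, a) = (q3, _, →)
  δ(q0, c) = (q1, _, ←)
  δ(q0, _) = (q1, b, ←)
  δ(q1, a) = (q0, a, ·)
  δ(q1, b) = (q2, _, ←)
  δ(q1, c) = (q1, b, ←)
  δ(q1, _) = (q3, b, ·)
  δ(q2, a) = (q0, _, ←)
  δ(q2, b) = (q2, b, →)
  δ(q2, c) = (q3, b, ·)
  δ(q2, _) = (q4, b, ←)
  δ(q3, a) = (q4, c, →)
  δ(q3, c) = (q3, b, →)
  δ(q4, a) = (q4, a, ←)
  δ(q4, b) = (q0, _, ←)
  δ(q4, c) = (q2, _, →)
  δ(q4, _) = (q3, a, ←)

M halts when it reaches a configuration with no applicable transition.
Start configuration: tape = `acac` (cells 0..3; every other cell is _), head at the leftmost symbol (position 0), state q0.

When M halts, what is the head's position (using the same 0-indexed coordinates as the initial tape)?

q0 | _[a]cac_   read a → write _, move →, go to q3
q3 | __[c]ac_   read c → write b, move →, go to q3
q3 | __b[a]c_   read a → write c, move →, go to q4
q4 | __bc[c]_   read c → write _, move →, go to q2
q2 | __bc_[_]   read _ → write b, move ←, go to q4
q4 | __bc[_]b   read _ → write a, move ←, go to q3
q3 | __b[c]ab   read c → write b, move →, go to q3
q3 | __bb[a]b   read a → write c, move →, go to q4
q4 | __bbc[b]   read b → write _, move ←, go to q0
q0 | __bb[c]_   read c → write _, move ←, go to q1
q1 | __b[b]__   read b → write _, move ←, go to q2
q2 | __[b]___   read b → write b, move →, go to q2
q2 | __b[_]__   read _ → write b, move ←, go to q4
q4 | __[b]b__   read b → write _, move ←, go to q0
q0 | _[_]_b__   read _ → write b, move ←, go to q1
q1 | [_]b_b__   read _ → write b, move ·, go to q3
q3 | [b]b_b__
At halt the head is at cell -1.

-1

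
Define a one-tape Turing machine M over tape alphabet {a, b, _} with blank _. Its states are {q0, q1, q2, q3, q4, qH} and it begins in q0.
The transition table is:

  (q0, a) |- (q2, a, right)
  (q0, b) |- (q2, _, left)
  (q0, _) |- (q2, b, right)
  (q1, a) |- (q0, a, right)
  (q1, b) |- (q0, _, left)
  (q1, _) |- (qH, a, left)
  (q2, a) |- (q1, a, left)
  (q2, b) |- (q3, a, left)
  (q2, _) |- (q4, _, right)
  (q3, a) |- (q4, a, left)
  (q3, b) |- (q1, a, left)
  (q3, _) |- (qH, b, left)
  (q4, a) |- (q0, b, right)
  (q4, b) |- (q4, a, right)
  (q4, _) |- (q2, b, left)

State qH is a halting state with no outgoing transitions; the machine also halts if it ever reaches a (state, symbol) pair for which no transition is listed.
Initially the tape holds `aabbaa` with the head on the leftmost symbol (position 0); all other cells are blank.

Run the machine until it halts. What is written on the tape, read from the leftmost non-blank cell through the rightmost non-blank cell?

bbaaaaaab

q0 | [a]abbaa___   read a → write a, move right, go to q2
q2 | a[a]bbaa___   read a → write a, move left, go to q1
q1 | [a]abbaa___   read a → write a, move right, go to q0
q0 | a[a]bbaa___   read a → write a, move right, go to q2
q2 | aa[b]baa___   read b → write a, move left, go to q3
q3 | a[a]abaa___   read a → write a, move left, go to q4
q4 | [a]aabaa___   read a → write b, move right, go to q0
q0 | b[a]abaa___   read a → write a, move right, go to q2
q2 | ba[a]baa___   read a → write a, move left, go to q1
q1 | b[a]abaa___   read a → write a, move right, go to q0
q0 | ba[a]baa___   read a → write a, move right, go to q2
q2 | baa[b]aa___   read b → write a, move left, go to q3
q3 | ba[a]aaa___   read a → write a, move left, go to q4
q4 | b[a]aaaa___   read a → write b, move right, go to q0
q0 | bb[a]aaa___   read a → write a, move right, go to q2
q2 | bba[a]aa___   read a → write a, move left, go to q1
q1 | bb[a]aaa___   read a → write a, move right, go to q0
q0 | bba[a]aa___   read a → write a, move right, go to q2
q2 | bbaa[a]a___   read a → write a, move left, go to q1
q1 | bba[a]aa___   read a → write a, move right, go to q0
q0 | bbaa[a]a___   read a → write a, move right, go to q2
q2 | bbaaa[a]___   read a → write a, move left, go to q1
q1 | bbaa[a]a___   read a → write a, move right, go to q0
q0 | bbaaa[a]___   read a → write a, move right, go to q2
q2 | bbaaaa[_]__   read _ → write _, move right, go to q4
q4 | bbaaaa_[_]_   read _ → write b, move left, go to q2
q2 | bbaaaa[_]b_   read _ → write _, move right, go to q4
q4 | bbaaaa_[b]_   read b → write a, move right, go to q4
q4 | bbaaaa_a[_]   read _ → write b, move left, go to q2
q2 | bbaaaa_[a]b   read a → write a, move left, go to q1
q1 | bbaaaa[_]ab   read _ → write a, move left, go to qH
qH | bbaaa[a]aab
The non-blank tape span at halt is bbaaaaaab.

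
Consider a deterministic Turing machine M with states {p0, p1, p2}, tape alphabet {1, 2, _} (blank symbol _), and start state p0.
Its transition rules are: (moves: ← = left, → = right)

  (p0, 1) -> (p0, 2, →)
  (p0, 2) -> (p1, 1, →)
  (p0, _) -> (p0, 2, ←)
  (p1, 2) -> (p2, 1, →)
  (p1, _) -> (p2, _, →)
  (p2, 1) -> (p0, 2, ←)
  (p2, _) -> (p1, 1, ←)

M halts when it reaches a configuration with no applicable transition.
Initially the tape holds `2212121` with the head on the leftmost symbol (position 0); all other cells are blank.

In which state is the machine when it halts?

state=p0 head=0 tape=[2]212121___   (p0,2)→(p1,1,→)
state=p1 head=1 tape=1[2]12121___   (p1,2)→(p2,1,→)
state=p2 head=2 tape=11[1]2121___   (p2,1)→(p0,2,←)
state=p0 head=1 tape=1[1]22121___   (p0,1)→(p0,2,→)
state=p0 head=2 tape=12[2]2121___   (p0,2)→(p1,1,→)
state=p1 head=3 tape=121[2]121___   (p1,2)→(p2,1,→)
state=p2 head=4 tape=1211[1]21___   (p2,1)→(p0,2,←)
state=p0 head=3 tape=121[1]221___   (p0,1)→(p0,2,→)
state=p0 head=4 tape=1212[2]21___   (p0,2)→(p1,1,→)
state=p1 head=5 tape=12121[2]1___   (p1,2)→(p2,1,→)
state=p2 head=6 tape=121211[1]___   (p2,1)→(p0,2,←)
state=p0 head=5 tape=12121[1]2___   (p0,1)→(p0,2,→)
state=p0 head=6 tape=121212[2]___   (p0,2)→(p1,1,→)
state=p1 head=7 tape=1212121[_]__   (p1,_)→(p2,_,→)
state=p2 head=8 tape=1212121_[_]_   (p2,_)→(p1,1,←)
state=p1 head=7 tape=1212121[_]1_   (p1,_)→(p2,_,→)
state=p2 head=8 tape=1212121_[1]_   (p2,1)→(p0,2,←)
state=p0 head=7 tape=1212121[_]2_   (p0,_)→(p0,2,←)
state=p0 head=6 tape=121212[1]22_   (p0,1)→(p0,2,→)
state=p0 head=7 tape=1212122[2]2_   (p0,2)→(p1,1,→)
state=p1 head=8 tape=12121221[2]_   (p1,2)→(p2,1,→)
state=p2 head=9 tape=121212211[_]   (p2,_)→(p1,1,←)
state=p1 head=8 tape=12121221[1]1
No transition is defined for (p1, 1); M halts in state p1.

p1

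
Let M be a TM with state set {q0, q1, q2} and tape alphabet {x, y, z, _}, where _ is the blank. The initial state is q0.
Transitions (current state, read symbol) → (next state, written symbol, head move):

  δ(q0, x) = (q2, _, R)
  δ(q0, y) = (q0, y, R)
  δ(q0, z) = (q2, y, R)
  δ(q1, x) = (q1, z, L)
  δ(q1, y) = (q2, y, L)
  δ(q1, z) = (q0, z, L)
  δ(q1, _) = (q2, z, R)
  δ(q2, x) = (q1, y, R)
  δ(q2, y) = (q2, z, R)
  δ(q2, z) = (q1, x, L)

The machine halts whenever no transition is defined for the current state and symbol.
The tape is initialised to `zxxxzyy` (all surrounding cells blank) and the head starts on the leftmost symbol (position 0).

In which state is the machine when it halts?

q0 | _[z]xxxzyy   read z → write y, move R, go to q2
q2 | _y[x]xxzyy   read x → write y, move R, go to q1
q1 | _yy[x]xzyy   read x → write z, move L, go to q1
q1 | _y[y]zxzyy   read y → write y, move L, go to q2
q2 | _[y]yzxzyy   read y → write z, move R, go to q2
q2 | _z[y]zxzyy   read y → write z, move R, go to q2
q2 | _zz[z]xzyy   read z → write x, move L, go to q1
q1 | _z[z]xxzyy   read z → write z, move L, go to q0
q0 | _[z]zxxzyy   read z → write y, move R, go to q2
q2 | _y[z]xxzyy   read z → write x, move L, go to q1
q1 | _[y]xxxzyy   read y → write y, move L, go to q2
q2 | [_]yxxxzyy
No transition is defined for (q2, _); M halts in state q2.

q2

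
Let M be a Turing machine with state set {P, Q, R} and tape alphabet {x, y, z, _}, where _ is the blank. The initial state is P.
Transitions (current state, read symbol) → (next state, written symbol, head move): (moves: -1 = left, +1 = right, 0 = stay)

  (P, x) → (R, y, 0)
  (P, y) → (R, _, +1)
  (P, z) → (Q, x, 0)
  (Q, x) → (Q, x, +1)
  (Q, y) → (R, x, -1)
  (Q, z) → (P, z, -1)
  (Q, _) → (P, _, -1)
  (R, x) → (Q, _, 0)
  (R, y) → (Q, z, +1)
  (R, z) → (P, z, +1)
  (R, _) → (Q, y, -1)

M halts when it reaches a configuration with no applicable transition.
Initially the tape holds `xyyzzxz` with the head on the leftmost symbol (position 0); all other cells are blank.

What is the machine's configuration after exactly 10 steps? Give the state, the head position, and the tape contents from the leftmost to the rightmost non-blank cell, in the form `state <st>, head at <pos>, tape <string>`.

state Q, head at 3, tape zzzzzxz

P | [x]yyzzxz   read x → write y, move 0, go to R
R | [y]yyzzxz   read y → write z, move +1, go to Q
Q | z[y]yzzxz   read y → write x, move -1, go to R
R | [z]xyzzxz   read z → write z, move +1, go to P
P | z[x]yzzxz   read x → write y, move 0, go to R
R | z[y]yzzxz   read y → write z, move +1, go to Q
Q | zz[y]zzxz   read y → write x, move -1, go to R
R | z[z]xzzxz   read z → write z, move +1, go to P
P | zz[x]zzxz   read x → write y, move 0, go to R
R | zz[y]zzxz   read y → write z, move +1, go to Q
Q | zzz[z]zxz
After 10 steps: state Q, head at 3, tape zzzzzxz.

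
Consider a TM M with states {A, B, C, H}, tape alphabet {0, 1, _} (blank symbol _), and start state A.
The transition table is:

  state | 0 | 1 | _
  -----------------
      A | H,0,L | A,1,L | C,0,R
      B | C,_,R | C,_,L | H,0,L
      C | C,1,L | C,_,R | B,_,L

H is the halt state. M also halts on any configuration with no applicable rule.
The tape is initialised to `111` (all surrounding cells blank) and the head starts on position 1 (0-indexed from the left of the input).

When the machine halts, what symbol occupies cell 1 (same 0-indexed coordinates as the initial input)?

A | _1[1]1_   read 1 → write 1, move L, go to A
A | _[1]11_   read 1 → write 1, move L, go to A
A | [_]111_   read _ → write 0, move R, go to C
C | 0[1]11_   read 1 → write _, move R, go to C
C | 0_[1]1_   read 1 → write _, move R, go to C
C | 0__[1]_   read 1 → write _, move R, go to C
C | 0___[_]   read _ → write _, move L, go to B
B | 0__[_]_   read _ → write 0, move L, go to H
H | 0_[_]0_
Cell 1 holds _ when M halts.

_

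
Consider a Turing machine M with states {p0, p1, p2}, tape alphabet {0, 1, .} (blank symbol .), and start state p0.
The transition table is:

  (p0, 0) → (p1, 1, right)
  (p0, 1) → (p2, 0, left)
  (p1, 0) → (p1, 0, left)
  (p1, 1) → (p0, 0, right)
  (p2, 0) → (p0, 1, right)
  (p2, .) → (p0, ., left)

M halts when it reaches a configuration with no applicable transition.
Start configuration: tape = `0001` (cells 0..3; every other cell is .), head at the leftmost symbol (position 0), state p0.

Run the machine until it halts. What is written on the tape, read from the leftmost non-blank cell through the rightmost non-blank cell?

0010

p0 | [0]001.   read 0 → write 1, move right, go to p1
p1 | 1[0]01.   read 0 → write 0, move left, go to p1
p1 | [1]001.   read 1 → write 0, move right, go to p0
p0 | 0[0]01.   read 0 → write 1, move right, go to p1
p1 | 01[0]1.   read 0 → write 0, move left, go to p1
p1 | 0[1]01.   read 1 → write 0, move right, go to p0
p0 | 00[0]1.   read 0 → write 1, move right, go to p1
p1 | 001[1].   read 1 → write 0, move right, go to p0
p0 | 0010[.]
The non-blank tape span at halt is 0010.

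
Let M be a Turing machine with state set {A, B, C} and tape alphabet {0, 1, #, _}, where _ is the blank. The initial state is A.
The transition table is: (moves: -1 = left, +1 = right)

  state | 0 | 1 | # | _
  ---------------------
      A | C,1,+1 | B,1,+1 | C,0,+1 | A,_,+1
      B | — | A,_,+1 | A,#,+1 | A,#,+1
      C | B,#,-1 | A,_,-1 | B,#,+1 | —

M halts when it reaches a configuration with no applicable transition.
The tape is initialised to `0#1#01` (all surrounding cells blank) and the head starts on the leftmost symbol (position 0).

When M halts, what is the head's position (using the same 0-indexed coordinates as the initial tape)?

A | [0]#1#01   read 0 → write 1, move +1, go to C
C | 1[#]1#01   read # → write #, move +1, go to B
B | 1#[1]#01   read 1 → write _, move +1, go to A
A | 1#_[#]01   read # → write 0, move +1, go to C
C | 1#_0[0]1   read 0 → write #, move -1, go to B
B | 1#_[0]#1
At halt the head is at cell 3.

3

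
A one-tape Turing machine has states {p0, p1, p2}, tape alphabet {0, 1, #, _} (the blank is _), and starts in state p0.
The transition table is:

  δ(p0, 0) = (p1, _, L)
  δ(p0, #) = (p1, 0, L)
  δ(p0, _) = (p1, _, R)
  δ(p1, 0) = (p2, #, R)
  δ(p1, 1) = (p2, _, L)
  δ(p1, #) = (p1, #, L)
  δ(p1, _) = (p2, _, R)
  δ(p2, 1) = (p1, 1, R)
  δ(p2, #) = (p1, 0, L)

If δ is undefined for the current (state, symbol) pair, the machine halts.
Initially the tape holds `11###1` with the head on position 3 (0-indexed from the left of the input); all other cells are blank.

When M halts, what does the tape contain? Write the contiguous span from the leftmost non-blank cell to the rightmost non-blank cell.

1_00#1

p0 | 11#[#]#1   read # → write 0, move L, go to p1
p1 | 11[#]0#1   read # → write #, move L, go to p1
p1 | 1[1]#0#1   read 1 → write _, move L, go to p2
p2 | [1]_#0#1   read 1 → write 1, move R, go to p1
p1 | 1[_]#0#1   read _ → write _, move R, go to p2
p2 | 1_[#]0#1   read # → write 0, move L, go to p1
p1 | 1[_]00#1   read _ → write _, move R, go to p2
p2 | 1_[0]0#1
The non-blank tape span at halt is 1_00#1.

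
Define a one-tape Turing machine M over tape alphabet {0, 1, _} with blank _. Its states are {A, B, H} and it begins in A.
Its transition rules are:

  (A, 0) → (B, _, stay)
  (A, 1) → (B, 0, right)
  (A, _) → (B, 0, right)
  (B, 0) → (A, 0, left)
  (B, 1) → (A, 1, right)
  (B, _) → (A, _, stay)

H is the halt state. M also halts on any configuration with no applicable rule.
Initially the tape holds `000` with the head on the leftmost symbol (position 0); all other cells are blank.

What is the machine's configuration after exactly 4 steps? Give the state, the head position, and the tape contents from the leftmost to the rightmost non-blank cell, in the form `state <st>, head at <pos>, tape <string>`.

state A, head at 0, tape 000

A | [0]00   read 0 → write _, move stay, go to B
B | [_]00   read _ → write _, move stay, go to A
A | [_]00   read _ → write 0, move right, go to B
B | 0[0]0   read 0 → write 0, move left, go to A
A | [0]00
After 4 steps: state A, head at 0, tape 000.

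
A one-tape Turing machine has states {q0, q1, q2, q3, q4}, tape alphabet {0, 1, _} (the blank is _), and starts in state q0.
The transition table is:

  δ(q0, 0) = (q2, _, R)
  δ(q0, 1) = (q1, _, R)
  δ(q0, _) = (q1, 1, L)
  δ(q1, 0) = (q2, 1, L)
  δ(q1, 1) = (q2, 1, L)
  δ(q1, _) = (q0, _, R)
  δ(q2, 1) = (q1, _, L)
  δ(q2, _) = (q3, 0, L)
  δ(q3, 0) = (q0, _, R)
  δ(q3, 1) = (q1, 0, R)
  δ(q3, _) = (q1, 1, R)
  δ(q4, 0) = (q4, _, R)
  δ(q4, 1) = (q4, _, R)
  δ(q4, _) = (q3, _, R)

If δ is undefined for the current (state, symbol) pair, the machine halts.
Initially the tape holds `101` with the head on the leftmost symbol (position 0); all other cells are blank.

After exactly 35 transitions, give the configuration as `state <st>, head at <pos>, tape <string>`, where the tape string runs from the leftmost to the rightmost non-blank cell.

state q1, head at -5, tape 1111111

state=q0 head=0 tape=_____[1]01   (q0,1)→(q1,_,R)
state=q1 head=1 tape=______[0]1   (q1,0)→(q2,1,L)
state=q2 head=0 tape=_____[_]11   (q2,_)→(q3,0,L)
state=q3 head=-1 tape=____[_]011   (q3,_)→(q1,1,R)
state=q1 head=0 tape=____1[0]11   (q1,0)→(q2,1,L)
state=q2 head=-1 tape=____[1]111   (q2,1)→(q1,_,L)
state=q1 head=-2 tape=___[_]_111   (q1,_)→(q0,_,R)
state=q0 head=-1 tape=____[_]111   (q0,_)→(q1,1,L)
state=q1 head=-2 tape=___[_]1111   (q1,_)→(q0,_,R)
state=q0 head=-1 tape=____[1]111   (q0,1)→(q1,_,R)
state=q1 head=0 tape=_____[1]11   (q1,1)→(q2,1,L)
state=q2 head=-1 tape=____[_]111   (q2,_)→(q3,0,L)
state=q3 head=-2 tape=___[_]0111   (q3,_)→(q1,1,R)
state=q1 head=-1 tape=___1[0]111   (q1,0)→(q2,1,L)
state=q2 head=-2 tape=___[1]1111   (q2,1)→(q1,_,L)
state=q1 head=-3 tape=__[_]_1111   (q1,_)→(q0,_,R)
state=q0 head=-2 tape=___[_]1111   (q0,_)→(q1,1,L)
state=q1 head=-3 tape=__[_]11111   (q1,_)→(q0,_,R)
state=q0 head=-2 tape=___[1]1111   (q0,1)→(q1,_,R)
state=q1 head=-1 tape=____[1]111   (q1,1)→(q2,1,L)
state=q2 head=-2 tape=___[_]1111   (q2,_)→(q3,0,L)
state=q3 head=-3 tape=__[_]01111   (q3,_)→(q1,1,R)
state=q1 head=-2 tape=__1[0]1111   (q1,0)→(q2,1,L)
state=q2 head=-3 tape=__[1]11111   (q2,1)→(q1,_,L)
state=q1 head=-4 tape=_[_]_11111   (q1,_)→(q0,_,R)
state=q0 head=-3 tape=__[_]11111   (q0,_)→(q1,1,L)
state=q1 head=-4 tape=_[_]111111   (q1,_)→(q0,_,R)
state=q0 head=-3 tape=__[1]11111   (q0,1)→(q1,_,R)
state=q1 head=-2 tape=___[1]1111   (q1,1)→(q2,1,L)
state=q2 head=-3 tape=__[_]11111   (q2,_)→(q3,0,L)
state=q3 head=-4 tape=_[_]011111   (q3,_)→(q1,1,R)
state=q1 head=-3 tape=_1[0]11111   (q1,0)→(q2,1,L)
state=q2 head=-4 tape=_[1]111111   (q2,1)→(q1,_,L)
state=q1 head=-5 tape=[_]_111111   (q1,_)→(q0,_,R)
state=q0 head=-4 tape=_[_]111111   (q0,_)→(q1,1,L)
state=q1 head=-5 tape=[_]1111111
After 35 steps: state q1, head at -5, tape 1111111.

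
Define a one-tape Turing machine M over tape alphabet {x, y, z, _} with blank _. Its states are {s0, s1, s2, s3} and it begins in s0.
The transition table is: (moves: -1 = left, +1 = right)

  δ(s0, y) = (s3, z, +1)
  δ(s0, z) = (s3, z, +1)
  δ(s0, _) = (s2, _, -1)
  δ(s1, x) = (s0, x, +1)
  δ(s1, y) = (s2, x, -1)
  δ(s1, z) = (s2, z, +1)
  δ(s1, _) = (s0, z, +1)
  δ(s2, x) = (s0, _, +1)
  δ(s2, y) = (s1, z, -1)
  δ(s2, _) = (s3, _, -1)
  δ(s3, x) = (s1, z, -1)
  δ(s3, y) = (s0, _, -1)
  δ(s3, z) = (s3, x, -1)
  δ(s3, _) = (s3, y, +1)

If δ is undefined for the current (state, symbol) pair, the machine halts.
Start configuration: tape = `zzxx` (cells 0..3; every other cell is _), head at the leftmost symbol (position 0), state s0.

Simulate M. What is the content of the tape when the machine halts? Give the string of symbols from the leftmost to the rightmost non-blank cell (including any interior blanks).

zzzzzxxx

state=s0 head=0 tape=____[z]zxx   (s0,z)→(s3,z,+1)
state=s3 head=1 tape=____z[z]xx   (s3,z)→(s3,x,-1)
state=s3 head=0 tape=____[z]xxx   (s3,z)→(s3,x,-1)
state=s3 head=-1 tape=___[_]xxxx   (s3,_)→(s3,y,+1)
state=s3 head=0 tape=___y[x]xxx   (s3,x)→(s1,z,-1)
state=s1 head=-1 tape=___[y]zxxx   (s1,y)→(s2,x,-1)
state=s2 head=-2 tape=__[_]xzxxx   (s2,_)→(s3,_,-1)
state=s3 head=-3 tape=_[_]_xzxxx   (s3,_)→(s3,y,+1)
state=s3 head=-2 tape=_y[_]xzxxx   (s3,_)→(s3,y,+1)
state=s3 head=-1 tape=_yy[x]zxxx   (s3,x)→(s1,z,-1)
state=s1 head=-2 tape=_y[y]zzxxx   (s1,y)→(s2,x,-1)
state=s2 head=-3 tape=_[y]xzzxxx   (s2,y)→(s1,z,-1)
state=s1 head=-4 tape=[_]zxzzxxx   (s1,_)→(s0,z,+1)
state=s0 head=-3 tape=z[z]xzzxxx   (s0,z)→(s3,z,+1)
state=s3 head=-2 tape=zz[x]zzxxx   (s3,x)→(s1,z,-1)
state=s1 head=-3 tape=z[z]zzzxxx   (s1,z)→(s2,z,+1)
state=s2 head=-2 tape=zz[z]zzxxx
The non-blank tape span at halt is zzzzzxxx.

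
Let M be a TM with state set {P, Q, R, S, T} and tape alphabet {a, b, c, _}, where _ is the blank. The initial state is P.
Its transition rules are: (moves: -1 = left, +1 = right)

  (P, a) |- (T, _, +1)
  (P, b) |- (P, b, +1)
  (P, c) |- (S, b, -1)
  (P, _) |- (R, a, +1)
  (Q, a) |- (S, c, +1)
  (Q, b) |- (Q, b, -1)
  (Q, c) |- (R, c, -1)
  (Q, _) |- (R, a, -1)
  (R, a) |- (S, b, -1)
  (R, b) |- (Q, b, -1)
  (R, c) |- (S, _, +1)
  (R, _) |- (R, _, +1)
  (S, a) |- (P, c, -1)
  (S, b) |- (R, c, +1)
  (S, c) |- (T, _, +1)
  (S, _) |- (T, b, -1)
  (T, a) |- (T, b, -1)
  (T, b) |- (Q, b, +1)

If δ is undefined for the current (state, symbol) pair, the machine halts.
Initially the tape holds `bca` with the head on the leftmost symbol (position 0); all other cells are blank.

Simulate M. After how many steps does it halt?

17

state=P head=0 tape=_[b]ca_   (P,b)→(P,b,+1)
state=P head=1 tape=_b[c]a_   (P,c)→(S,b,-1)
state=S head=0 tape=_[b]ba_   (S,b)→(R,c,+1)
state=R head=1 tape=_c[b]a_   (R,b)→(Q,b,-1)
state=Q head=0 tape=_[c]ba_   (Q,c)→(R,c,-1)
state=R head=-1 tape=[_]cba_   (R,_)→(R,_,+1)
state=R head=0 tape=_[c]ba_   (R,c)→(S,_,+1)
state=S head=1 tape=__[b]a_   (S,b)→(R,c,+1)
state=R head=2 tape=__c[a]_   (R,a)→(S,b,-1)
state=S head=1 tape=__[c]b_   (S,c)→(T,_,+1)
state=T head=2 tape=___[b]_   (T,b)→(Q,b,+1)
state=Q head=3 tape=___b[_]   (Q,_)→(R,a,-1)
state=R head=2 tape=___[b]a   (R,b)→(Q,b,-1)
state=Q head=1 tape=__[_]ba   (Q,_)→(R,a,-1)
state=R head=0 tape=_[_]aba   (R,_)→(R,_,+1)
state=R head=1 tape=__[a]ba   (R,a)→(S,b,-1)
state=S head=0 tape=_[_]bba   (S,_)→(T,b,-1)
state=T head=-1 tape=[_]bbba
M halts after 17 transitions.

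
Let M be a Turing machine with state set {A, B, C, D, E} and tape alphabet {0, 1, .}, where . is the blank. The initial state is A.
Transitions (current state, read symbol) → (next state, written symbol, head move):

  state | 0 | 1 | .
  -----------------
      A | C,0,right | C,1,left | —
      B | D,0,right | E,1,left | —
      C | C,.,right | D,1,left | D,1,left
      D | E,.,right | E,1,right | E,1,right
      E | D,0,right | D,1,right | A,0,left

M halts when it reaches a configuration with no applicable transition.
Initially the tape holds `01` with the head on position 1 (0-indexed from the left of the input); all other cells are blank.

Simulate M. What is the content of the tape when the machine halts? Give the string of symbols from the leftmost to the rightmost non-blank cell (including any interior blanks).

A | 0[1].....   read 1 → write 1, move left, go to C
C | [0]1.....   read 0 → write ., move right, go to C
C | .[1].....   read 1 → write 1, move left, go to D
D | [.]1.....   read . → write 1, move right, go to E
E | 1[1].....   read 1 → write 1, move right, go to D
D | 11[.]....   read . → write 1, move right, go to E
E | 111[.]...   read . → write 0, move left, go to A
A | 11[1]0...   read 1 → write 1, move left, go to C
C | 1[1]10...   read 1 → write 1, move left, go to D
D | [1]110...   read 1 → write 1, move right, go to E
E | 1[1]10...   read 1 → write 1, move right, go to D
D | 11[1]0...   read 1 → write 1, move right, go to E
E | 111[0]...   read 0 → write 0, move right, go to D
D | 1110[.]..   read . → write 1, move right, go to E
E | 11101[.].   read . → write 0, move left, go to A
A | 1110[1]0.   read 1 → write 1, move left, go to C
C | 111[0]10.   read 0 → write ., move right, go to C
C | 111.[1]0.   read 1 → write 1, move left, go to D
D | 111[.]10.   read . → write 1, move right, go to E
E | 1111[1]0.   read 1 → write 1, move right, go to D
D | 11111[0].   read 0 → write ., move right, go to E
E | 11111.[.]   read . → write 0, move left, go to A
A | 11111[.]0
The non-blank tape span at halt is 11111.0.

11111.0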